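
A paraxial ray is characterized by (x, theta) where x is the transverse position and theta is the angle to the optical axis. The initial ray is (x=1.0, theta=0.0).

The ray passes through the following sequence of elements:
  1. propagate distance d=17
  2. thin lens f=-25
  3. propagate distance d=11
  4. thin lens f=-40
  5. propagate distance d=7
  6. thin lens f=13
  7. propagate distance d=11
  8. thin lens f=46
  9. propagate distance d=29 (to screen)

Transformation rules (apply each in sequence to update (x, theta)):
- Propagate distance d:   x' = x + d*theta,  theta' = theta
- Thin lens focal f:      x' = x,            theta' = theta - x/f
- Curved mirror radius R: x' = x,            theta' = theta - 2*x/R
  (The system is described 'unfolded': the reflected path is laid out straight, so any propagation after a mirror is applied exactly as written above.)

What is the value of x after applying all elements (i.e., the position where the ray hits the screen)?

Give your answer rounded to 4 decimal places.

Answer: -1.7740

Derivation:
Initial: x=1.0000 theta=0.0000
After 1 (propagate distance d=17): x=1.0000 theta=0.0000
After 2 (thin lens f=-25): x=1.0000 theta=0.0400
After 3 (propagate distance d=11): x=1.4400 theta=0.0400
After 4 (thin lens f=-40): x=1.4400 theta=0.0760
After 5 (propagate distance d=7): x=1.9720 theta=0.0760
After 6 (thin lens f=13): x=1.9720 theta=-123/1625 (≈-0.0757)
After 7 (propagate distance d=11): x=3703/3250 (≈1.1394) theta=-123/1625 (≈-0.0757)
After 8 (thin lens f=46): x=3703/3250 (≈1.1394) theta=-653/6500 (≈-0.1005)
After 9 (propagate distance d=29 (to screen)): x=-1.7740 theta=-653/6500 (≈-0.1005)
Rounded to 4 decimal places: x = -1.7740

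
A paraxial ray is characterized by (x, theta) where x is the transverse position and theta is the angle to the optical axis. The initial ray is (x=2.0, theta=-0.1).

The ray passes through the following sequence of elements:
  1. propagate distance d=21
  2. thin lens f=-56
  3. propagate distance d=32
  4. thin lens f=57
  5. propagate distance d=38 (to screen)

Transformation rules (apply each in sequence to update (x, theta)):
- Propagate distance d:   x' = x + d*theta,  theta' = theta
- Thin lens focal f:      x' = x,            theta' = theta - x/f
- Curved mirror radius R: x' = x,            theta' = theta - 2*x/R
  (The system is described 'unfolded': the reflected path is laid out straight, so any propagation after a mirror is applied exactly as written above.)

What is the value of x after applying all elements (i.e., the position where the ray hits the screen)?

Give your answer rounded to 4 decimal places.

Answer: -4.9869

Derivation:
Initial: x=2.0000 theta=-0.1000
After 1 (propagate distance d=21): x=-0.1000 theta=-0.1000
After 2 (thin lens f=-56): x=-0.1000 theta=-57/560 (≈-0.1018)
After 3 (propagate distance d=32): x=-47/14 (≈-3.3571) theta=-57/560 (≈-0.1018)
After 4 (thin lens f=57): x=-47/14 (≈-3.3571) theta=-1369/31920 (≈-0.0429)
After 5 (propagate distance d=38 (to screen)): x=-4189/840 (≈-4.9869) theta=-1369/31920 (≈-0.0429)
Rounded to 4 decimal places: x = -4.9869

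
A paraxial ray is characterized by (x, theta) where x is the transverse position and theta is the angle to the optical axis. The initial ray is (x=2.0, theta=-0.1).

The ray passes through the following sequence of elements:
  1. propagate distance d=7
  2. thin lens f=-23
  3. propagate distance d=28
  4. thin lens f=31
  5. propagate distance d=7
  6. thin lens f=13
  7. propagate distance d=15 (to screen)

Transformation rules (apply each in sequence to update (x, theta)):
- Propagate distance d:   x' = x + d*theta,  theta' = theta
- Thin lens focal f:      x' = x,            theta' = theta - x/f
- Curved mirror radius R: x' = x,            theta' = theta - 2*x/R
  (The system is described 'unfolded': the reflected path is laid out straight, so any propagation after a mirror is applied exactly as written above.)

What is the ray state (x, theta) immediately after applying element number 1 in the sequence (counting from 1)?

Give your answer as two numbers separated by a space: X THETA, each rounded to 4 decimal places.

Answer: 1.3000 -0.1000

Derivation:
Initial: x=2.0000 theta=-0.1000
After 1 (propagate distance d=7): x=1.3000 theta=-0.1000
Rounded to 4 decimal places: x = 1.3000, theta = -0.1000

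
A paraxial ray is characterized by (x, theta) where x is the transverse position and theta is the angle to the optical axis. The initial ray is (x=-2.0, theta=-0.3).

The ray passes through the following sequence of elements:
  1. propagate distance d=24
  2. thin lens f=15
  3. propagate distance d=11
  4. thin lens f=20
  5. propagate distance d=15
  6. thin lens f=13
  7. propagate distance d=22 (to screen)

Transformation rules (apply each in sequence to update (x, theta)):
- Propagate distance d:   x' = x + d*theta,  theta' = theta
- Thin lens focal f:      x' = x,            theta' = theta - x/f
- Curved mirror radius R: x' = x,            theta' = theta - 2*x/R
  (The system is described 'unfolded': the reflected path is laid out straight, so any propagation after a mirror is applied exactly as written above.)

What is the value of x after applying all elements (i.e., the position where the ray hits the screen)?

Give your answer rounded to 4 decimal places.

Initial: x=-2.0000 theta=-0.3000
After 1 (propagate distance d=24): x=-9.2000 theta=-0.3000
After 2 (thin lens f=15): x=-9.2000 theta=47/150 (≈0.3133)
After 3 (propagate distance d=11): x=-863/150 (≈-5.7533) theta=47/150 (≈0.3133)
After 4 (thin lens f=20): x=-863/150 (≈-5.7533) theta=0.6010
After 5 (propagate distance d=15): x=1957/600 (≈3.2617) theta=0.6010
After 6 (thin lens f=13): x=1957/600 (≈3.2617) theta=6827/19500 (≈0.3501)
After 7 (propagate distance d=22 (to screen)): x=142531/13000 (≈10.9639) theta=6827/19500 (≈0.3501)
Rounded to 4 decimal places: x = 10.9639

Answer: 10.9639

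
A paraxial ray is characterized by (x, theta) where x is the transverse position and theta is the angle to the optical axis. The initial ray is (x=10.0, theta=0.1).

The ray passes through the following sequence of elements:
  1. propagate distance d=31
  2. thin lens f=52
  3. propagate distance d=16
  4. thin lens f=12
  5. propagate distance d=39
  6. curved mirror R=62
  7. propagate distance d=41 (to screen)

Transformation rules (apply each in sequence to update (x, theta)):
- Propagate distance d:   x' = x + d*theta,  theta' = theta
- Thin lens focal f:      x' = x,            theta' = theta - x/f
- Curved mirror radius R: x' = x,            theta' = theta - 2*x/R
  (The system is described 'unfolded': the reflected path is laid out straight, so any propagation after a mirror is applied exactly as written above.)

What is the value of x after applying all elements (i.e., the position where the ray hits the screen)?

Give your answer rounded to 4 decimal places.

Answer: -33.0270

Derivation:
Initial: x=10.0000 theta=0.1000
After 1 (propagate distance d=31): x=13.1000 theta=0.1000
After 2 (thin lens f=52): x=13.1000 theta=-79/520 (≈-0.1519)
After 3 (propagate distance d=16): x=1387/130 (≈10.6692) theta=-79/520 (≈-0.1519)
After 4 (thin lens f=12): x=1387/130 (≈10.6692) theta=-203/195 (≈-1.0410)
After 5 (propagate distance d=39): x=-3891/130 (≈-29.9308) theta=-203/195 (≈-1.0410)
After 6 (curved mirror R=62): x=-3891/130 (≈-29.9308) theta=-913/12090 (≈-0.0755)
After 7 (propagate distance d=41 (to screen)): x=-199648/6045 (≈-33.0270) theta=-913/12090 (≈-0.0755)
Rounded to 4 decimal places: x = -33.0270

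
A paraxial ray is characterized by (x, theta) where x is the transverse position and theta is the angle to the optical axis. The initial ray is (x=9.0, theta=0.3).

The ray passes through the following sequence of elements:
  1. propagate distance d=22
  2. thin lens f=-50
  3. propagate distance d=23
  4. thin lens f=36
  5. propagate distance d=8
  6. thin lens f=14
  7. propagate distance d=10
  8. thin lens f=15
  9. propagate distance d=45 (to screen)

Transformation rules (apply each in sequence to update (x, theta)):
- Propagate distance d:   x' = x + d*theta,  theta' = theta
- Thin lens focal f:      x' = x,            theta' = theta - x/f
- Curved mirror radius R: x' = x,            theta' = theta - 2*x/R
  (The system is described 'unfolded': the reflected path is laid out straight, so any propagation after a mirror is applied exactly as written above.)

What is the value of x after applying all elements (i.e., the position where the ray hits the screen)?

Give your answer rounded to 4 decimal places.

Initial: x=9.0000 theta=0.3000
After 1 (propagate distance d=22): x=15.6000 theta=0.3000
After 2 (thin lens f=-50): x=15.6000 theta=0.6120
After 3 (propagate distance d=23): x=29.6760 theta=0.6120
After 4 (thin lens f=36): x=29.6760 theta=-637/3000 (≈-0.2123)
After 5 (propagate distance d=8): x=20983/750 (≈27.9773) theta=-637/3000 (≈-0.2123)
After 6 (thin lens f=14): x=20983/750 (≈27.9773) theta=-619/280 (≈-2.2107)
After 7 (propagate distance d=10): x=61637/10500 (≈5.8702) theta=-619/280 (≈-2.2107)
After 8 (thin lens f=15): x=61637/10500 (≈5.8702) theta=-819649/315000 (≈-2.6021)
After 9 (propagate distance d=45 (to screen)): x=-2335673/21000 (≈-111.2225) theta=-819649/315000 (≈-2.6021)
Rounded to 4 decimal places: x = -111.2225

Answer: -111.2225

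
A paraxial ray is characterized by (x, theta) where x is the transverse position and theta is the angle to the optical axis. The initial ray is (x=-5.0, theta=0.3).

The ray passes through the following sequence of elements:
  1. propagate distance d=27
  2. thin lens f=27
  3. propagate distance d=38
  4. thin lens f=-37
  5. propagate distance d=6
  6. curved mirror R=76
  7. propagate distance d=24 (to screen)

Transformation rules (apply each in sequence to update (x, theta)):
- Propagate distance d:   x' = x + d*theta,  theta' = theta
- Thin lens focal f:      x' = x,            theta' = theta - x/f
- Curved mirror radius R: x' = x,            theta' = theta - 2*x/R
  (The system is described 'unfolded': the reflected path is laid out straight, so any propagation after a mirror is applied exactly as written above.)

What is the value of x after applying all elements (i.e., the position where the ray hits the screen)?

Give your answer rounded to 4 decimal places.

Initial: x=-5.0000 theta=0.3000
After 1 (propagate distance d=27): x=3.1000 theta=0.3000
After 2 (thin lens f=27): x=3.1000 theta=5/27 (≈0.1852)
After 3 (propagate distance d=38): x=2737/270 (≈10.1370) theta=5/27 (≈0.1852)
After 4 (thin lens f=-37): x=2737/270 (≈10.1370) theta=1529/3330 (≈0.4592)
After 5 (propagate distance d=6): x=128791/9990 (≈12.8920) theta=1529/3330 (≈0.4592)
After 6 (curved mirror R=76): x=128791/9990 (≈12.8920) theta=9103/75924 (≈0.1199)
After 7 (propagate distance d=24 (to screen)): x=2993209/189810 (≈15.7695) theta=9103/75924 (≈0.1199)
Rounded to 4 decimal places: x = 15.7695

Answer: 15.7695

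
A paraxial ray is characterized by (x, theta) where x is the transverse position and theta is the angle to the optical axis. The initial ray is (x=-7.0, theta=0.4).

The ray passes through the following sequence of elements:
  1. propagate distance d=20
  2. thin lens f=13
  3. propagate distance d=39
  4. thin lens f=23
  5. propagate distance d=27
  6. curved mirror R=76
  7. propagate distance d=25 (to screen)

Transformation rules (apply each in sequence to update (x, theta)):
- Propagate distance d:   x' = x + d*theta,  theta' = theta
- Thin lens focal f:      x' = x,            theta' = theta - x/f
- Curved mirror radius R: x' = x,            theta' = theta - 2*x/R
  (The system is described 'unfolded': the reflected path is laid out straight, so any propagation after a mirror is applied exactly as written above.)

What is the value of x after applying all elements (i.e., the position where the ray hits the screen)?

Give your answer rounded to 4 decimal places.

Initial: x=-7.0000 theta=0.4000
After 1 (propagate distance d=20): x=1.0000 theta=0.4000
After 2 (thin lens f=13): x=1.0000 theta=21/65 (≈0.3231)
After 3 (propagate distance d=39): x=13.6000 theta=21/65 (≈0.3231)
After 4 (thin lens f=23): x=13.6000 theta=-401/1495 (≈-0.2682)
After 5 (propagate distance d=27): x=1901/299 (≈6.3579) theta=-401/1495 (≈-0.2682)
After 6 (curved mirror R=76): x=1901/299 (≈6.3579) theta=-24743/56810 (≈-0.4355)
After 7 (propagate distance d=25 (to screen)): x=-51477/11362 (≈-4.5306) theta=-24743/56810 (≈-0.4355)
Rounded to 4 decimal places: x = -4.5306

Answer: -4.5306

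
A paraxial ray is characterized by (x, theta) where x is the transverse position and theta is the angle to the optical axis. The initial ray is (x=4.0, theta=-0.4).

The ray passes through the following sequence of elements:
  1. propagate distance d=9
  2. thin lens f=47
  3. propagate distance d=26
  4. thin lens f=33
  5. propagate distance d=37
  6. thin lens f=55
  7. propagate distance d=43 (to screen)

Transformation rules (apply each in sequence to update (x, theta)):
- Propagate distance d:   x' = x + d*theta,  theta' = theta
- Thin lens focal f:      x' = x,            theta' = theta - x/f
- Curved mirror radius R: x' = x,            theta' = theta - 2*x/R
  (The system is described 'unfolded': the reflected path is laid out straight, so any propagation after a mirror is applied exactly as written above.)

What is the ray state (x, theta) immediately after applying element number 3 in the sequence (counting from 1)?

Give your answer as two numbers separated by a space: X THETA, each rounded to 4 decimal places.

Initial: x=4.0000 theta=-0.4000
After 1 (propagate distance d=9): x=0.4000 theta=-0.4000
After 2 (thin lens f=47): x=0.4000 theta=-96/235 (≈-0.4085)
After 3 (propagate distance d=26): x=-2402/235 (≈-10.2213) theta=-96/235 (≈-0.4085)
Rounded to 4 decimal places: x = -10.2213, theta = -0.4085

Answer: -10.2213 -0.4085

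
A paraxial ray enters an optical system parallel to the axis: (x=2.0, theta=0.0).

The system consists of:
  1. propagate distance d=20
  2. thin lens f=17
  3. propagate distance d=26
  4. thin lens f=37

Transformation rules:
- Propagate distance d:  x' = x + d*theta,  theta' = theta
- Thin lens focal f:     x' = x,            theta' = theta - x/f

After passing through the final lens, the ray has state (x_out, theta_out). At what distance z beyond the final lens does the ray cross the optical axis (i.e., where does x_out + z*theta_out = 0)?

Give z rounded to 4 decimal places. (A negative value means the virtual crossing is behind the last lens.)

Answer: -11.8929

Derivation:
Initial: x=2.0000 theta=0.0000
After 1 (propagate distance d=20): x=2.0000 theta=0.0000
After 2 (thin lens f=17): x=2.0000 theta=-2/17 (≈-0.1176)
After 3 (propagate distance d=26): x=-18/17 (≈-1.0588) theta=-2/17 (≈-0.1176)
After 4 (thin lens f=37): x=-18/17 (≈-1.0588) theta=-56/629 (≈-0.0890)
z_focus = -x_out/theta_out = -(-18/17)/(-56/629) = -333/28 ≈ -11.8929
Rounded to 4 decimal places: z = -11.8929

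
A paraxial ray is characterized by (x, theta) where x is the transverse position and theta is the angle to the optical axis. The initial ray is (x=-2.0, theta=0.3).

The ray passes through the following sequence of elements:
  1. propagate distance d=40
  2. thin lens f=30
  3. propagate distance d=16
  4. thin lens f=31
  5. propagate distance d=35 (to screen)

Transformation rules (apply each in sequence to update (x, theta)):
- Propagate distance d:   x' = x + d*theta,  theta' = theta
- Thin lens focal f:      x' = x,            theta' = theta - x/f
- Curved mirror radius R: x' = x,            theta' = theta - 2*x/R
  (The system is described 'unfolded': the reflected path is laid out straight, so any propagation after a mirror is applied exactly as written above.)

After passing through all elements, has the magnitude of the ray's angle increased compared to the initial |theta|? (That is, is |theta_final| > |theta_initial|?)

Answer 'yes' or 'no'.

Answer: yes

Derivation:
Initial: x=-2.0000 theta=0.3000
After 1 (propagate distance d=40): x=10.0000 theta=0.3000
After 2 (thin lens f=30): x=10.0000 theta=-1/30 (≈-0.0333)
After 3 (propagate distance d=16): x=142/15 (≈9.4667) theta=-1/30 (≈-0.0333)
After 4 (thin lens f=31): x=142/15 (≈9.4667) theta=-21/62 (≈-0.3387)
After 5 (propagate distance d=35 (to screen)): x=-2221/930 (≈-2.3882) theta=-21/62 (≈-0.3387)
|theta_initial|=0.3000 |theta_final|=21/62 (≈0.3387) -> increased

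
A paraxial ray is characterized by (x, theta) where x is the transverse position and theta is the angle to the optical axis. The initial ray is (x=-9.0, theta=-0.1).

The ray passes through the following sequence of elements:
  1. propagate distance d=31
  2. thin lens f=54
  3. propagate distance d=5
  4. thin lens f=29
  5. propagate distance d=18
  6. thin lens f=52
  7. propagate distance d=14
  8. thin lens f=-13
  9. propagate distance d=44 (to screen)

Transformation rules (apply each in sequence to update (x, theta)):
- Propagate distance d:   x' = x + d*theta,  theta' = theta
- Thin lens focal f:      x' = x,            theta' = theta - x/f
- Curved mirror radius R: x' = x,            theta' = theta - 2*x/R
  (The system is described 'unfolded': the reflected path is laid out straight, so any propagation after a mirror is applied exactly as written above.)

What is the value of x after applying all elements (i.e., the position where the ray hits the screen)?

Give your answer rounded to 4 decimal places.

Initial: x=-9.0000 theta=-0.1000
After 1 (propagate distance d=31): x=-12.1000 theta=-0.1000
After 2 (thin lens f=54): x=-12.1000 theta=67/540 (≈0.1241)
After 3 (propagate distance d=5): x=-6199/540 (≈-11.4796) theta=67/540 (≈0.1241)
After 4 (thin lens f=29): x=-6199/540 (≈-11.4796) theta=1357/2610 (≈0.5199)
After 5 (propagate distance d=18): x=-6643/3132 (≈-2.1210) theta=1357/2610 (≈0.5199)
After 6 (thin lens f=52): x=-6643/3132 (≈-2.1210) theta=35123/62640 (≈0.5607)
After 7 (propagate distance d=14): x=179431/31320 (≈5.7290) theta=35123/62640 (≈0.5607)
After 8 (thin lens f=-13): x=179431/31320 (≈5.7290) theta=815461/814320 (≈1.0014)
After 9 (propagate distance d=44 (to screen)): x=4054549/81432 (≈49.7906) theta=815461/814320 (≈1.0014)
Rounded to 4 decimal places: x = 49.7906

Answer: 49.7906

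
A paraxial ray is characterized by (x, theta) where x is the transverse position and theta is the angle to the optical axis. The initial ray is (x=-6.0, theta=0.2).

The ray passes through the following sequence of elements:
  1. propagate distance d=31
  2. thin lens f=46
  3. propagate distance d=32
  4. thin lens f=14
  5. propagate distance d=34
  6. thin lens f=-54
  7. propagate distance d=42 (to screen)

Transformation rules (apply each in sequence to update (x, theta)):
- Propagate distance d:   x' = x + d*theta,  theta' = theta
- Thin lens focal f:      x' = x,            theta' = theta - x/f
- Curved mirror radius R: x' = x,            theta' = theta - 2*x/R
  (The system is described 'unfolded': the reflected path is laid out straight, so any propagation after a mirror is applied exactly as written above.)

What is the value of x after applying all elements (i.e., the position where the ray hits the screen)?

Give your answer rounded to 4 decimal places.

Answer: -15.7477

Derivation:
Initial: x=-6.0000 theta=0.2000
After 1 (propagate distance d=31): x=0.2000 theta=0.2000
After 2 (thin lens f=46): x=0.2000 theta=9/46 (≈0.1957)
After 3 (propagate distance d=32): x=743/115 (≈6.4609) theta=9/46 (≈0.1957)
After 4 (thin lens f=14): x=743/115 (≈6.4609) theta=-214/805 (≈-0.2658)
After 5 (propagate distance d=34): x=-415/161 (≈-2.5776) theta=-214/805 (≈-0.2658)
After 6 (thin lens f=-54): x=-415/161 (≈-2.5776) theta=-13631/43470 (≈-0.3136)
After 7 (propagate distance d=42 (to screen)): x=-114092/7245 (≈-15.7477) theta=-13631/43470 (≈-0.3136)
Rounded to 4 decimal places: x = -15.7477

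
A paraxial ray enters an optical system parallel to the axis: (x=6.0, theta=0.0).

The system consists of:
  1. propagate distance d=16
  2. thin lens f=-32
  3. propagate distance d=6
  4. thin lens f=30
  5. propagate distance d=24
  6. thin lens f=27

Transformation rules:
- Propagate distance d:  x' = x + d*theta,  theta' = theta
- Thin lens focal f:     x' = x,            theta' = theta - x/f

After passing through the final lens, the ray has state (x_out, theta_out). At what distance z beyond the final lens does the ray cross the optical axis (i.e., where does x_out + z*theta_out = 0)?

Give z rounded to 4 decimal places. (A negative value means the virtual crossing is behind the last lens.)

Answer: 21.9897

Derivation:
Initial: x=6.0000 theta=0.0000
After 1 (propagate distance d=16): x=6.0000 theta=0.0000
After 2 (thin lens f=-32): x=6.0000 theta=0.1875
After 3 (propagate distance d=6): x=7.1250 theta=0.1875
After 4 (thin lens f=30): x=7.1250 theta=-0.0500
After 5 (propagate distance d=24): x=5.9250 theta=-0.0500
After 6 (thin lens f=27): x=5.9250 theta=-97/360 (≈-0.2694)
z_focus = -x_out/theta_out = -(5.9250)/(-97/360) = 2133/97 ≈ 21.9897
Rounded to 4 decimal places: z = 21.9897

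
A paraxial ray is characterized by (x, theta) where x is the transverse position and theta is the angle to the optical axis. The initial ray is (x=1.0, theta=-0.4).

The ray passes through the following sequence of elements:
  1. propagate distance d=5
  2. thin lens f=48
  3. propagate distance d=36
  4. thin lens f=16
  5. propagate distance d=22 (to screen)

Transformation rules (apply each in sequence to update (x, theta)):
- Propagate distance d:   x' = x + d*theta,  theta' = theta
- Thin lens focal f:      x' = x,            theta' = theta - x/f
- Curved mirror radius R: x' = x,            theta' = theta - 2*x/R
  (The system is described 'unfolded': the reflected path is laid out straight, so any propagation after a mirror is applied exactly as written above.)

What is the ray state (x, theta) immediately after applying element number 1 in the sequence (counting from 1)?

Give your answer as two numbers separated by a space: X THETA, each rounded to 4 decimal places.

Initial: x=1.0000 theta=-0.4000
After 1 (propagate distance d=5): x=-1.0000 theta=-0.4000
Rounded to 4 decimal places: x = -1.0000, theta = -0.4000

Answer: -1.0000 -0.4000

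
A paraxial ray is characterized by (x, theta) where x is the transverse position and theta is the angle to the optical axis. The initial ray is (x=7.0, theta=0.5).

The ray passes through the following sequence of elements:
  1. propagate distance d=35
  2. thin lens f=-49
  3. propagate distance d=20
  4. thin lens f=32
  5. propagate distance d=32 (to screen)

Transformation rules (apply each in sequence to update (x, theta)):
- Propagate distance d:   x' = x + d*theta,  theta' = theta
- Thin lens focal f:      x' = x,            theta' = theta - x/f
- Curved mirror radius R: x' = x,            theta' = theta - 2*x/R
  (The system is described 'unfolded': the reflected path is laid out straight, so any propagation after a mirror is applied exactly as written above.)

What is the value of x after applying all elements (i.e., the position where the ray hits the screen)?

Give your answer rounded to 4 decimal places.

Answer: 32.0000

Derivation:
Initial: x=7.0000 theta=0.5000
After 1 (propagate distance d=35): x=24.5000 theta=0.5000
After 2 (thin lens f=-49): x=24.5000 theta=1.0000
After 3 (propagate distance d=20): x=44.5000 theta=1.0000
After 4 (thin lens f=32): x=44.5000 theta=-25/64 (≈-0.3906)
After 5 (propagate distance d=32 (to screen)): x=32.0000 theta=-25/64 (≈-0.3906)
Rounded to 4 decimal places: x = 32.0000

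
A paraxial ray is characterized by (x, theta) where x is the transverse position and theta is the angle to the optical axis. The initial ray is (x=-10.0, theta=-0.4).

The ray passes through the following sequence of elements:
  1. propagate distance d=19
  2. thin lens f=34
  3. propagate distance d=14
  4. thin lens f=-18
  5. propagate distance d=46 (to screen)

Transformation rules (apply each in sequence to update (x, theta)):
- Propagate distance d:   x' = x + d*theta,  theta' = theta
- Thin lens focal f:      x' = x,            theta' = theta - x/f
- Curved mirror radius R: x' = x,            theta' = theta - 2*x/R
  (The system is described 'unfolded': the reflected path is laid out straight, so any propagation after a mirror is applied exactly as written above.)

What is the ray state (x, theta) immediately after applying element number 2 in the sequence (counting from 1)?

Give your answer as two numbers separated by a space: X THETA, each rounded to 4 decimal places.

Answer: -17.6000 0.1176

Derivation:
Initial: x=-10.0000 theta=-0.4000
After 1 (propagate distance d=19): x=-17.6000 theta=-0.4000
After 2 (thin lens f=34): x=-17.6000 theta=2/17 (≈0.1176)
Rounded to 4 decimal places: x = -17.6000, theta = 0.1176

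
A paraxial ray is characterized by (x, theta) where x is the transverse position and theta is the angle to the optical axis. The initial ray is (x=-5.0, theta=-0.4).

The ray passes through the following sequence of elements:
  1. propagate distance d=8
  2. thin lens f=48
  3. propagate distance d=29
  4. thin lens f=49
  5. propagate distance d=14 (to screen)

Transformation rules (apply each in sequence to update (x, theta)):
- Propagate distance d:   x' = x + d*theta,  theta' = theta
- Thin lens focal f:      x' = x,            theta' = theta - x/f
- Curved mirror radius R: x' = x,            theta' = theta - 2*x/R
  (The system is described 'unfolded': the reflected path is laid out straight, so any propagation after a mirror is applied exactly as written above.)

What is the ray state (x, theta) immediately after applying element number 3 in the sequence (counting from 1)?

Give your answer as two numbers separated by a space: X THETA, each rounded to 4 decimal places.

Initial: x=-5.0000 theta=-0.4000
After 1 (propagate distance d=8): x=-8.2000 theta=-0.4000
After 2 (thin lens f=48): x=-8.2000 theta=-11/48 (≈-0.2292)
After 3 (propagate distance d=29): x=-3563/240 (≈-14.8458) theta=-11/48 (≈-0.2292)
Rounded to 4 decimal places: x = -14.8458, theta = -0.2292

Answer: -14.8458 -0.2292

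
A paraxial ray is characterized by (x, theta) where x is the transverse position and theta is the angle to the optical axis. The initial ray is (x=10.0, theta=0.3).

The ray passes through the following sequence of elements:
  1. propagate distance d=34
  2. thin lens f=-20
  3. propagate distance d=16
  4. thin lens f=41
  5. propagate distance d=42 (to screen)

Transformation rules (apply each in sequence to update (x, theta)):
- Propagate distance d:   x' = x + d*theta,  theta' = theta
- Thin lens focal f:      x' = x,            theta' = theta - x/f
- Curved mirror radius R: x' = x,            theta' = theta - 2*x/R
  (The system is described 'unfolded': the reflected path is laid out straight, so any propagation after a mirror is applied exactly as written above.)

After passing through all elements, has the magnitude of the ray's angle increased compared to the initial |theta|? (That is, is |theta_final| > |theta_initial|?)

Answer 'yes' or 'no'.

Initial: x=10.0000 theta=0.3000
After 1 (propagate distance d=34): x=20.2000 theta=0.3000
After 2 (thin lens f=-20): x=20.2000 theta=1.3100
After 3 (propagate distance d=16): x=41.1600 theta=1.3100
After 4 (thin lens f=41): x=41.1600 theta=251/820 (≈0.3061)
After 5 (propagate distance d=42 (to screen)): x=110733/2050 (≈54.0161) theta=251/820 (≈0.3061)
|theta_initial|=0.3000 |theta_final|=251/820 (≈0.3061) -> increased

Answer: yes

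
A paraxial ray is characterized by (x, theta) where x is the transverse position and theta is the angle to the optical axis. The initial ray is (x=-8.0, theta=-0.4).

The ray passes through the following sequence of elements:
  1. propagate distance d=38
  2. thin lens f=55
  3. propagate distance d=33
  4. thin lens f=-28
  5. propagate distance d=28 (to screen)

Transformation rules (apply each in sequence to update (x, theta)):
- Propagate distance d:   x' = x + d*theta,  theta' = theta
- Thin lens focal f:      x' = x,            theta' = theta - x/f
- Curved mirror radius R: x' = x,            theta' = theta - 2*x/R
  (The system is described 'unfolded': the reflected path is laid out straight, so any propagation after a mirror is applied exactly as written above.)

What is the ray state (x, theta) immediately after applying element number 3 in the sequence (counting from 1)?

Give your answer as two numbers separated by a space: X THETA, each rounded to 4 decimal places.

Initial: x=-8.0000 theta=-0.4000
After 1 (propagate distance d=38): x=-23.2000 theta=-0.4000
After 2 (thin lens f=55): x=-23.2000 theta=6/275 (≈0.0218)
After 3 (propagate distance d=33): x=-22.4800 theta=6/275 (≈0.0218)
Rounded to 4 decimal places: x = -22.4800, theta = 0.0218

Answer: -22.4800 0.0218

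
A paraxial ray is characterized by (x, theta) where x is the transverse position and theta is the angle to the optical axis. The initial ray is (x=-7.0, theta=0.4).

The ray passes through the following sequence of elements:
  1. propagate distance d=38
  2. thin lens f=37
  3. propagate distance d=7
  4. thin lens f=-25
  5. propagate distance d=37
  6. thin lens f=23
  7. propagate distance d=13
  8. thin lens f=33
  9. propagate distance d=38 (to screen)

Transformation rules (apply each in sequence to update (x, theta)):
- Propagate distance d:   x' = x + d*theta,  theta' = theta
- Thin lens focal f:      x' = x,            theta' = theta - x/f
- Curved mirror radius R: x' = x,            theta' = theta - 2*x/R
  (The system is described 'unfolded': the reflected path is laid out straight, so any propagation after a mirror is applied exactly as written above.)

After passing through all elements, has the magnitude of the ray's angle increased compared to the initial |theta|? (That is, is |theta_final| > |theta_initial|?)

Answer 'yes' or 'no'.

Initial: x=-7.0000 theta=0.4000
After 1 (propagate distance d=38): x=8.2000 theta=0.4000
After 2 (thin lens f=37): x=8.2000 theta=33/185 (≈0.1784)
After 3 (propagate distance d=7): x=1748/185 (≈9.4486) theta=33/185 (≈0.1784)
After 4 (thin lens f=-25): x=1748/185 (≈9.4486) theta=2573/4625 (≈0.5563)
After 5 (propagate distance d=37): x=138901/4625 (≈30.0326) theta=2573/4625 (≈0.5563)
After 6 (thin lens f=23): x=138901/4625 (≈30.0326) theta=-79722/106375 (≈-0.7494)
After 7 (propagate distance d=13): x=2158337/106375 (≈20.2899) theta=-79722/106375 (≈-0.7494)
After 8 (thin lens f=33): x=2158337/106375 (≈20.2899) theta=-4789163/3510375 (≈-1.3643)
After 9 (propagate distance d=38 (to screen)): x=-110763073/3510375 (≈-31.5531) theta=-4789163/3510375 (≈-1.3643)
|theta_initial|=0.4000 |theta_final|=4789163/3510375 (≈1.3643) -> increased

Answer: yes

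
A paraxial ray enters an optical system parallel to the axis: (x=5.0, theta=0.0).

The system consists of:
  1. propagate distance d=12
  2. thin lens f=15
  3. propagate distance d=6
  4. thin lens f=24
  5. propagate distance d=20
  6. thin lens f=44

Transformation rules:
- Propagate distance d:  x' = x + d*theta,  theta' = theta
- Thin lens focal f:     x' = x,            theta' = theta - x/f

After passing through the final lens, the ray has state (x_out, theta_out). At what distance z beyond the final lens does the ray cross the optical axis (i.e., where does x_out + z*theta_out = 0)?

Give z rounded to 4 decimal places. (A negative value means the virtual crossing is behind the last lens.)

Initial: x=5.0000 theta=0.0000
After 1 (propagate distance d=12): x=5.0000 theta=0.0000
After 2 (thin lens f=15): x=5.0000 theta=-1/3 (≈-0.3333)
After 3 (propagate distance d=6): x=3.0000 theta=-1/3 (≈-0.3333)
After 4 (thin lens f=24): x=3.0000 theta=-11/24 (≈-0.4583)
After 5 (propagate distance d=20): x=-37/6 (≈-6.1667) theta=-11/24 (≈-0.4583)
After 6 (thin lens f=44): x=-37/6 (≈-6.1667) theta=-7/22 (≈-0.3182)
z_focus = -x_out/theta_out = -(-37/6)/(-7/22) = -407/21 ≈ -19.3810
Rounded to 4 decimal places: z = -19.3810

Answer: -19.3810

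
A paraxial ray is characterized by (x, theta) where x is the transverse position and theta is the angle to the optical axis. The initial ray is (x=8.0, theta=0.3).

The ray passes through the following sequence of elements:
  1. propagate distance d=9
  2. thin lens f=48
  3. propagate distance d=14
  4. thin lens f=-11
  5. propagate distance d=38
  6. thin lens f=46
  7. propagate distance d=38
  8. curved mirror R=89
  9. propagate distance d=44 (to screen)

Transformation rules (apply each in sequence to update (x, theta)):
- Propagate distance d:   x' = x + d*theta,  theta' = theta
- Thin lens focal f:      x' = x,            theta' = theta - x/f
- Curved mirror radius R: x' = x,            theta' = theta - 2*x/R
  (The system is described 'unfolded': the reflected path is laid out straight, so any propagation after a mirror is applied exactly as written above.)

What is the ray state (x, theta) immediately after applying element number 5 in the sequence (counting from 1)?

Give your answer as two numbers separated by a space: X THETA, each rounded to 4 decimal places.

Answer: 55.4000 1.1479

Derivation:
Initial: x=8.0000 theta=0.3000
After 1 (propagate distance d=9): x=10.7000 theta=0.3000
After 2 (thin lens f=48): x=10.7000 theta=37/480 (≈0.0771)
After 3 (propagate distance d=14): x=2827/240 (≈11.7792) theta=37/480 (≈0.0771)
After 4 (thin lens f=-11): x=2827/240 (≈11.7792) theta=551/480 (≈1.1479)
After 5 (propagate distance d=38): x=55.4000 theta=551/480 (≈1.1479)
Rounded to 4 decimal places: x = 55.4000, theta = 1.1479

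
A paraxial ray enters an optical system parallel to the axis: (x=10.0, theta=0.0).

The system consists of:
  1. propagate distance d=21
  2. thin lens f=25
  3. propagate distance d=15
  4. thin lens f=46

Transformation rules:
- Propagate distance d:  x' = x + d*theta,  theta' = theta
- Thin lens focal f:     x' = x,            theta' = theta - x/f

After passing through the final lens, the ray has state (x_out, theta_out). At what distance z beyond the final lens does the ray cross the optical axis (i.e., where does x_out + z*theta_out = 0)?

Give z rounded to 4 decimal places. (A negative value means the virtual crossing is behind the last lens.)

Answer: 8.2143

Derivation:
Initial: x=10.0000 theta=0.0000
After 1 (propagate distance d=21): x=10.0000 theta=0.0000
After 2 (thin lens f=25): x=10.0000 theta=-0.4000
After 3 (propagate distance d=15): x=4.0000 theta=-0.4000
After 4 (thin lens f=46): x=4.0000 theta=-56/115 (≈-0.4870)
z_focus = -x_out/theta_out = -(4.0000)/(-56/115) = 115/14 ≈ 8.2143
Rounded to 4 decimal places: z = 8.2143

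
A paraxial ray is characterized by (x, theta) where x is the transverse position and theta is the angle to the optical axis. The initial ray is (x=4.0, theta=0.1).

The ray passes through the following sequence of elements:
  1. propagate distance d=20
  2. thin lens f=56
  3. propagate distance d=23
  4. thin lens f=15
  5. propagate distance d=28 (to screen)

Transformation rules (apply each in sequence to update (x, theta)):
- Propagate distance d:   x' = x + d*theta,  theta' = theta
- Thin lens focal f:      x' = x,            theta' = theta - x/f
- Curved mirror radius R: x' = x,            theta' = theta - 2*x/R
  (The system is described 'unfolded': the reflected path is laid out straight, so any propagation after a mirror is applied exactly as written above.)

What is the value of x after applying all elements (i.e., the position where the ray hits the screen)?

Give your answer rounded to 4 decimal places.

Answer: -5.2576

Derivation:
Initial: x=4.0000 theta=0.1000
After 1 (propagate distance d=20): x=6.0000 theta=0.1000
After 2 (thin lens f=56): x=6.0000 theta=-1/140 (≈-0.0071)
After 3 (propagate distance d=23): x=817/140 (≈5.8357) theta=-1/140 (≈-0.0071)
After 4 (thin lens f=15): x=817/140 (≈5.8357) theta=-208/525 (≈-0.3962)
After 5 (propagate distance d=28 (to screen)): x=-11041/2100 (≈-5.2576) theta=-208/525 (≈-0.3962)
Rounded to 4 decimal places: x = -5.2576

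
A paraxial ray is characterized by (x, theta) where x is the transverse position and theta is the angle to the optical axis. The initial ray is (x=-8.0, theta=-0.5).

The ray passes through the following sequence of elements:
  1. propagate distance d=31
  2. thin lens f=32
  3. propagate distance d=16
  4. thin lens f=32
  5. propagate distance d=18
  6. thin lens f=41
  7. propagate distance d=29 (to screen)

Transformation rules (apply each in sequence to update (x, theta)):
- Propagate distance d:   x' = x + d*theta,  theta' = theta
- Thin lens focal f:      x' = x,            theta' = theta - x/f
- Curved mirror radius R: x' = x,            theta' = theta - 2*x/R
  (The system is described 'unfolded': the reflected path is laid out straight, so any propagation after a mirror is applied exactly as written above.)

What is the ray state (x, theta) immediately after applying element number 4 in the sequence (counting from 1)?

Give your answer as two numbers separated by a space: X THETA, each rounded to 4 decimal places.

Initial: x=-8.0000 theta=-0.5000
After 1 (propagate distance d=31): x=-23.5000 theta=-0.5000
After 2 (thin lens f=32): x=-23.5000 theta=15/64 (≈0.2344)
After 3 (propagate distance d=16): x=-19.7500 theta=15/64 (≈0.2344)
After 4 (thin lens f=32): x=-19.7500 theta=109/128 (≈0.8516)
Rounded to 4 decimal places: x = -19.7500, theta = 0.8516

Answer: -19.7500 0.8516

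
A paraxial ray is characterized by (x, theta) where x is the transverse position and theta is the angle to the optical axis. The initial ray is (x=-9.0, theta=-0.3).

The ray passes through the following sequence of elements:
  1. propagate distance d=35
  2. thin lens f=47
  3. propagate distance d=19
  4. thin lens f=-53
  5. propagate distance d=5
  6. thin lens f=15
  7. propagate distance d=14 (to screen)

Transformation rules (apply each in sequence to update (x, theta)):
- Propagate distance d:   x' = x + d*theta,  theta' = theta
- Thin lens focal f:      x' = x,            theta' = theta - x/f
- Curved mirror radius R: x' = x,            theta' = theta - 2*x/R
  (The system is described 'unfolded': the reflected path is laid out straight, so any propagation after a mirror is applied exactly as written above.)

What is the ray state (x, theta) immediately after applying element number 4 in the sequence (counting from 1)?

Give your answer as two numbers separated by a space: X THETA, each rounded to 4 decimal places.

Answer: -17.3170 -0.2118

Derivation:
Initial: x=-9.0000 theta=-0.3000
After 1 (propagate distance d=35): x=-19.5000 theta=-0.3000
After 2 (thin lens f=47): x=-19.5000 theta=27/235 (≈0.1149)
After 3 (propagate distance d=19): x=-8139/470 (≈-17.3170) theta=27/235 (≈0.1149)
After 4 (thin lens f=-53): x=-8139/470 (≈-17.3170) theta=-5277/24910 (≈-0.2118)
Rounded to 4 decimal places: x = -17.3170, theta = -0.2118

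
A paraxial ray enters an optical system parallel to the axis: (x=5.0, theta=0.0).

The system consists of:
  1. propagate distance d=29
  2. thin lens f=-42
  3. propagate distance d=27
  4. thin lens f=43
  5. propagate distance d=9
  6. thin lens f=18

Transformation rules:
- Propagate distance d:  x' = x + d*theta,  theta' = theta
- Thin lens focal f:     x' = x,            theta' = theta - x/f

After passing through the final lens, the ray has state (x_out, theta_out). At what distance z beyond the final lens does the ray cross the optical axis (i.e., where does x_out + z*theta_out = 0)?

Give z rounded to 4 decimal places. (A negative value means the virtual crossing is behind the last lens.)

Answer: 15.3683

Derivation:
Initial: x=5.0000 theta=0.0000
After 1 (propagate distance d=29): x=5.0000 theta=0.0000
After 2 (thin lens f=-42): x=5.0000 theta=5/42 (≈0.1190)
After 3 (propagate distance d=27): x=115/14 (≈8.2143) theta=5/42 (≈0.1190)
After 4 (thin lens f=43): x=115/14 (≈8.2143) theta=-65/903 (≈-0.0720)
After 5 (propagate distance d=9): x=4555/602 (≈7.5664) theta=-65/903 (≈-0.0720)
After 6 (thin lens f=18): x=4555/602 (≈7.5664) theta=-5335/10836 (≈-0.4923)
z_focus = -x_out/theta_out = -(4555/602)/(-5335/10836) = 16398/1067 ≈ 15.3683
Rounded to 4 decimal places: z = 15.3683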